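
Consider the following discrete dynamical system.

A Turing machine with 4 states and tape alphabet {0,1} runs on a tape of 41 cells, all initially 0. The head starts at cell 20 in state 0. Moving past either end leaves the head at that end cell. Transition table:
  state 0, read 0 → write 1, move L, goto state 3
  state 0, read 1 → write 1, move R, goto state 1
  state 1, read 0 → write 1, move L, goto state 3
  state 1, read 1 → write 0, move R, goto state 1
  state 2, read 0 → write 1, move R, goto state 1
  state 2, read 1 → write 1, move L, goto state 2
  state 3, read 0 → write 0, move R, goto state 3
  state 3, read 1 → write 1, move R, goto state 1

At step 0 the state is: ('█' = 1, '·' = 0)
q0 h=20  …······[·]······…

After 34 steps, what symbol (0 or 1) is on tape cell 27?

0) q0 h=20  …······[·]······…
1) q3 h=19  …······[·]█·····…
2) q3 h=20  …······[█]······…
3) q1 h=21  …·····█[·]······…
4) q3 h=20  …······[█]█·····…
5) q1 h=21  …·····█[█]······…
6) q1 h=22  …····█·[·]······…
7) q3 h=21  …·····█[·]█·····…
8) q3 h=22  …····█·[█]······…
9) q1 h=23  …···█·█[·]······…
10) q3 h=22  …····█·[█]█·····…
11) q1 h=23  …···█·█[█]······…
12) q1 h=24  …··█·█·[·]······…
13) q3 h=23  …···█·█[·]█·····…
14) q3 h=24  …··█·█·[█]······…
15) q1 h=25  …·█·█·█[·]······…
16) q3 h=24  …··█·█·[█]█·····…
17) q1 h=25  …·█·█·█[█]······…
18) q1 h=26  …█·█·█·[·]······…
19) q3 h=25  …·█·█·█[·]█·····…
20) q3 h=26  …█·█·█·[█]······…
21) q1 h=27  …·█·█·█[·]······…
22) q3 h=26  …█·█·█·[█]█·····…
23) q1 h=27  …·█·█·█[█]······…
24) q1 h=28  …█·█·█·[·]······…
25) q3 h=27  …·█·█·█[·]█·····…
26) q3 h=28  …█·█·█·[█]······…
27) q1 h=29  …·█·█·█[·]······…
28) q3 h=28  …█·█·█·[█]█·····…
29) q1 h=29  …·█·█·█[█]······…
30) q1 h=30  …█·█·█·[·]······…
31) q3 h=29  …·█·█·█[·]█·····…
32) q3 h=30  …█·█·█·[█]······…
33) q1 h=31  …·█·█·█[·]······…
34) q3 h=30  …█·█·█·[█]█·····…

0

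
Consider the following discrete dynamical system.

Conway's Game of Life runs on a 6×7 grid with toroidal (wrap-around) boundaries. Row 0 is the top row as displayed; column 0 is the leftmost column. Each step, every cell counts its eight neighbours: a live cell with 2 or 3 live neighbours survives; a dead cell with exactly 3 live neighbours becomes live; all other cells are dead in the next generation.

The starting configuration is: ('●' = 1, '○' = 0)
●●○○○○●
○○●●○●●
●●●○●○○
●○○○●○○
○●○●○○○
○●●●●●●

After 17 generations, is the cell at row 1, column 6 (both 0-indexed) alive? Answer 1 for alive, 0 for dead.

t=0: ●●○○○○●
○○●●○●●
●●●○●○○
●○○○●○○
○●○●○○○
○●●●●●●
t=1: ○○○○○○○
○○○●●●○
●○●○●○○
●○○○●○○
○●○○○○●
○○○●●●●
t=2: ○○○○○○●
○○○●●●○
○●○○○○●
●○○●○●●
○○○●○○●
●○○○●●●
t=3: ●○○●○○○
●○○○●●●
○○●●○○○
○○●○●●○
○○○●○○○
●○○○●○○
t=4: ●●○●○○○
●●●○●●●
○●●○○○○
○○●○●○○
○○○●○●○
○○○●●○○
t=5: ○○○○○○○
○○○○●●●
○○○○●○●
○●●○●○○
○○●○○●○
○○○●○○○
t=6: ○○○○●●○
○○○○●○●
●○○○●○●
○●●○●○○
○●●○●○○
○○○○○○○
t=7: ○○○○●●○
●○○●●○●
●●○○●○●
○○●○●○○
○●●○○○○
○○○●●●○
t=8: ○○○○○○○
○●○●○○○
○●●○●○●
○○●○○●○
○●●○○●○
○○●●○●○
t=9: ○○○●●○○
●●○●○○○
●●○○●●○
●○○○●●●
○●○○○●●
○●●●●○○
t=10: ●○○○○○○
●●○●○●●
○○●●○○○
○○○○○○○
○●○○○○○
●●○○○○○
t=11: ○○●○○○○
●●○●●○●
●●●●●○●
○○●○○○○
●●○○○○○
●●○○○○○
t=12: ○○●●○○●
○○○○●○●
○○○○●○●
○○○○○○●
●○●○○○○
●○●○○○○
t=13: ●●●●○●●
●○○○●○●
●○○○○○●
●○○○○●●
●○○○○○●
●○●○○○●
t=14: ○○●●●○○
○○●●●○○
○●○○○○○
○●○○○●○
○○○○○○○
○○●●○○○
t=15: ○●○○○○○
○●○○●○○
○●○●●○○
○○○○○○○
○○●○○○○
○○●○●○○
t=16: ○●●●○○○
●●○●●○○
○○●●●○○
○○●●○○○
○○○●○○○
○●●●○○○
t=17: ○○○○○○○
●○○○○○○
○○○○○○○
○○○○○○○
○●○○●○○
○●○○●○○

0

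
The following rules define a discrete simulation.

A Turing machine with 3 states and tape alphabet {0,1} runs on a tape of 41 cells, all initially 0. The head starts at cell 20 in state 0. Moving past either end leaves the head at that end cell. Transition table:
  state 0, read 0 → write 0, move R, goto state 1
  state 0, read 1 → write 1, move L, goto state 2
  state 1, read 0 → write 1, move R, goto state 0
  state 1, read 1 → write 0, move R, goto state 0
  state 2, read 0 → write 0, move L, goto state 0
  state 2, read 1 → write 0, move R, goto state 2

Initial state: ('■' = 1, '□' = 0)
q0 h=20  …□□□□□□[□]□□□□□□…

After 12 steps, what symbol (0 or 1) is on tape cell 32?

0

0) q0 h=20  …□□□□□□[□]□□□□□□…
1) q1 h=21  …□□□□□□[□]□□□□□□…
2) q0 h=22  …□□□□□■[□]□□□□□□…
3) q1 h=23  …□□□□■□[□]□□□□□□…
4) q0 h=24  …□□□■□■[□]□□□□□□…
5) q1 h=25  …□□■□■□[□]□□□□□□…
6) q0 h=26  …□■□■□■[□]□□□□□□…
7) q1 h=27  …■□■□■□[□]□□□□□□…
8) q0 h=28  …□■□■□■[□]□□□□□□…
9) q1 h=29  …■□■□■□[□]□□□□□□…
10) q0 h=30  …□■□■□■[□]□□□□□□…
11) q1 h=31  …■□■□■□[□]□□□□□□…
12) q0 h=32  …□■□■□■[□]□□□□□□…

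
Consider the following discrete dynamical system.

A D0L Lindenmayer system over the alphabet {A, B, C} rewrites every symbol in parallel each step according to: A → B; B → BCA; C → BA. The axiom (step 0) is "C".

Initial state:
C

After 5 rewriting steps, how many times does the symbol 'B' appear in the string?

19

gen 0: C
gen 1: BA
gen 2: BCAB
gen 3: BCABABBCA
gen 4: BCABABBCABBCABCABAB
gen 5: BCABABBCABBCABCABABBCABCABABBCABABBCABBCA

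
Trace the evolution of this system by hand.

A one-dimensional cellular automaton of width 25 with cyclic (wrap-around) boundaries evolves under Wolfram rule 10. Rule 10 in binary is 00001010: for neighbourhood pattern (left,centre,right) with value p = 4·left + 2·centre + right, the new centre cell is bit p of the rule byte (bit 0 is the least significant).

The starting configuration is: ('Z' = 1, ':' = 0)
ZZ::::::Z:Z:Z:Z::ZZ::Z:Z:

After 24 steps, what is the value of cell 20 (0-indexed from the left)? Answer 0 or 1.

0

k=0  ZZ::::::Z:Z:Z:Z::ZZ::Z:Z:
k=1  Z::::::Z::::::::ZZ::Z::::
k=2  ::::::Z::::::::ZZ::Z::::Z
k=3  :::::Z::::::::ZZ::Z::::Z:
k=4  ::::Z::::::::ZZ::Z::::Z::
k=5  :::Z::::::::ZZ::Z::::Z:::
k=6  ::Z::::::::ZZ::Z::::Z::::
k=7  :Z::::::::ZZ::Z::::Z:::::
k=8  Z::::::::ZZ::Z::::Z::::::
k=9  ::::::::ZZ::Z::::Z::::::Z
k=10  :::::::ZZ::Z::::Z::::::Z:
k=11  ::::::ZZ::Z::::Z::::::Z::
k=12  :::::ZZ::Z::::Z::::::Z:::
k=13  ::::ZZ::Z::::Z::::::Z::::
k=14  :::ZZ::Z::::Z::::::Z:::::
k=15  ::ZZ::Z::::Z::::::Z::::::
k=16  :ZZ::Z::::Z::::::Z:::::::
k=17  ZZ::Z::::Z::::::Z::::::::
k=18  Z::Z::::Z::::::Z::::::::Z
k=19  ::Z::::Z::::::Z::::::::ZZ
k=20  :Z::::Z::::::Z::::::::ZZ:
k=21  Z::::Z::::::Z::::::::ZZ::
k=22  ::::Z::::::Z::::::::ZZ::Z
k=23  :::Z::::::Z::::::::ZZ::Z:
k=24  ::Z::::::Z::::::::ZZ::Z::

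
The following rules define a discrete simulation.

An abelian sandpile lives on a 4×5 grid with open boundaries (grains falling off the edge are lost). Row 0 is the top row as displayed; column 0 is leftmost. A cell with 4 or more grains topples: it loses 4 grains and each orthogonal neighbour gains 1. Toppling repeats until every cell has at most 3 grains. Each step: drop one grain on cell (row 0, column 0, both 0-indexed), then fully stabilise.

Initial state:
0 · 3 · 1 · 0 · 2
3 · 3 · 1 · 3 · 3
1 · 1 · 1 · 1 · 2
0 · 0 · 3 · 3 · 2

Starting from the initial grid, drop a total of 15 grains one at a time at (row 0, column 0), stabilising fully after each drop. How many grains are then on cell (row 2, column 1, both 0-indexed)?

2

[0] 0 · 3 · 1 · 0 · 2
3 · 3 · 1 · 3 · 3
1 · 1 · 1 · 1 · 2
0 · 0 · 3 · 3 · 2
[1] 1 · 3 · 1 · 0 · 2
3 · 3 · 1 · 3 · 3
1 · 1 · 1 · 1 · 2
0 · 0 · 3 · 3 · 2
[2] 2 · 3 · 1 · 0 · 2
3 · 3 · 1 · 3 · 3
1 · 1 · 1 · 1 · 2
0 · 0 · 3 · 3 · 2
[3] 3 · 3 · 1 · 0 · 2
3 · 3 · 1 · 3 · 3
1 · 1 · 1 · 1 · 2
0 · 0 · 3 · 3 · 2
[4] 2 · 1 · 2 · 0 · 2
1 · 1 · 2 · 3 · 3
2 · 2 · 1 · 1 · 2
0 · 0 · 3 · 3 · 2
[5] 3 · 1 · 2 · 0 · 2
1 · 1 · 2 · 3 · 3
2 · 2 · 1 · 1 · 2
0 · 0 · 3 · 3 · 2
[6] 0 · 2 · 2 · 0 · 2
2 · 1 · 2 · 3 · 3
2 · 2 · 1 · 1 · 2
0 · 0 · 3 · 3 · 2
[7] 1 · 2 · 2 · 0 · 2
2 · 1 · 2 · 3 · 3
2 · 2 · 1 · 1 · 2
0 · 0 · 3 · 3 · 2
[8] 2 · 2 · 2 · 0 · 2
2 · 1 · 2 · 3 · 3
2 · 2 · 1 · 1 · 2
0 · 0 · 3 · 3 · 2
[9] 3 · 2 · 2 · 0 · 2
2 · 1 · 2 · 3 · 3
2 · 2 · 1 · 1 · 2
0 · 0 · 3 · 3 · 2
[10] 0 · 3 · 2 · 0 · 2
3 · 1 · 2 · 3 · 3
2 · 2 · 1 · 1 · 2
0 · 0 · 3 · 3 · 2
[11] 1 · 3 · 2 · 0 · 2
3 · 1 · 2 · 3 · 3
2 · 2 · 1 · 1 · 2
0 · 0 · 3 · 3 · 2
[12] 2 · 3 · 2 · 0 · 2
3 · 1 · 2 · 3 · 3
2 · 2 · 1 · 1 · 2
0 · 0 · 3 · 3 · 2
[13] 3 · 3 · 2 · 0 · 2
3 · 1 · 2 · 3 · 3
2 · 2 · 1 · 1 · 2
0 · 0 · 3 · 3 · 2
[14] 2 · 0 · 3 · 0 · 2
0 · 3 · 2 · 3 · 3
3 · 2 · 1 · 1 · 2
0 · 0 · 3 · 3 · 2
[15] 3 · 0 · 3 · 0 · 2
0 · 3 · 2 · 3 · 3
3 · 2 · 1 · 1 · 2
0 · 0 · 3 · 3 · 2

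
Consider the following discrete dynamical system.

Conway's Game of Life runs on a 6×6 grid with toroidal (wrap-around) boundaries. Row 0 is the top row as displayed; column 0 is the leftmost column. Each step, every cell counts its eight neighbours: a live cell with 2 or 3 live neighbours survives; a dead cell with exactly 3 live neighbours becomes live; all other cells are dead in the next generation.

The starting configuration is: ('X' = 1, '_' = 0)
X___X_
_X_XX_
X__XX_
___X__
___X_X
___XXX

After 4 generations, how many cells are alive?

6

[0] X___X_
_X_XX_
X__XX_
___X__
___X_X
___XXX
[1] X_X___
XXX___
_____X
__XX_X
__XX_X
X__X__
[2] X_XX_X
X_X__X
___XXX
X_XX_X
XX___X
X__XXX
[3] __X___
__X___
______
__XX__
______
___X__
[4] __XX__
______
__XX__
______
__XX__
______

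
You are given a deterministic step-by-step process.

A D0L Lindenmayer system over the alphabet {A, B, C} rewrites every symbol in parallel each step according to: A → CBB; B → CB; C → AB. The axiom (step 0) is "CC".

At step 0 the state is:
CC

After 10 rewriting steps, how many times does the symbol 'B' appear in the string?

k=0  CC
k=1  ABAB
k=2  CBBCBCBBCB
k=3  ABCBCBABCBABCBCBABCB
k=4  CBBCBABCBABCBCBBCBABCBCBBCBABCBABCBCBBCBABCB
k=5  ABCBCBABCBCBBCBABCBCBBCBABCBABCBCBABCBCBBCBABCBABCBCBABCBCBBCBABCBCBBCBABCBABCBCBABCBCBBCBABCB
k=6  CBBCBABCBABCBCBBCBABCBABCBCBABCBCBBCBABCBABCBCBABCBCBBCBAB…CBCBABCBCBBCBABCBCBBCBABCBABCBCBBCBABCBABCBCBABCBCBBCBABCB  (len 202)
k=7  ABCBCBABCBCBBCBABCBCBBCBABCBABCBCBABCBCBBCBABCBCBBCBABCBAB…CBCBABCBCBBCBABCBCBBCBABCBABCBCBBCBABCBABCBCBABCBCBBCBABCB  (len 434)
k=8  CBBCBABCBABCBCBBCBABCBABCBCBABCBCBBCBABCBABCBCBABCBCBBCBAB…CBCBABCBCBBCBABCBCBBCBABCBABCBCBBCBABCBABCBCBABCBCBBCBABCB  (len 932)
k=9  ABCBCBABCBCBBCBABCBCBBCBABCBABCBCBABCBCBBCBABCBCBBCBABCBAB…CBCBABCBCBBCBABCBCBBCBABCBABCBCBBCBABCBABCBCBABCBCBBCBABCB  (len 2002)
k=10  CBBCBABCBABCBCBBCBABCBABCBCBABCBCBBCBABCBABCBCBABCBCBBCBAB…CBCBABCBCBBCBABCBCBBCBABCBABCBCBBCBABCBABCBCBABCBCBBCBABCB  (len 4300)

2298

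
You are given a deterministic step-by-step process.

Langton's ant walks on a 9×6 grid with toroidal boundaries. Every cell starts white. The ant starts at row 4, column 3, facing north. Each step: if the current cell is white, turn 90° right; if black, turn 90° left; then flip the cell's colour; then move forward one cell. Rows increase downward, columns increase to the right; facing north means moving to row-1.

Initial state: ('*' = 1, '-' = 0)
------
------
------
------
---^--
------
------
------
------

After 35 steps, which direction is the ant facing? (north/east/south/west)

east

step 0: ------
------
------
------
---^--
------
------
------
------
step 1: ------
------
------
------
---*>-
------
------
------
------
step 2: ------
------
------
------
---**-
----v-
------
------
------
step 3: ------
------
------
------
---**-
---<*-
------
------
------
step 4: ------
------
------
------
---^*-
---**-
------
------
------
step 5: ------
------
------
------
--<-*-
---**-
------
------
------
step 6: ------
------
------
--^---
--*-*-
---**-
------
------
------
step 7: ------
------
------
--*>--
--*-*-
---**-
------
------
------
step 8: ------
------
------
--**--
--*v*-
---**-
------
------
------
step 9: ------
------
------
--**--
--<**-
---**-
------
------
------
step 10: ------
------
------
--**--
---**-
--v**-
------
------
------
step 11: ------
------
------
--**--
---**-
-<***-
------
------
------
step 12: ------
------
------
--**--
-^-**-
-****-
------
------
------
step 13: ------
------
------
--**--
-*>**-
-****-
------
------
------
step 14: ------
------
------
--**--
-****-
-*v**-
------
------
------
step 15: ------
------
------
--**--
-****-
-*->*-
------
------
------
step 16: ------
------
------
--**--
-**^*-
-*--*-
------
------
------
step 17: ------
------
------
--**--
-*<-*-
-*--*-
------
------
------
step 18: ------
------
------
--**--
-*--*-
-*v-*-
------
------
------
step 19: ------
------
------
--**--
-*--*-
-<*-*-
------
------
------
step 20: ------
------
------
--**--
-*--*-
--*-*-
-v----
------
------
step 21: ------
------
------
--**--
-*--*-
--*-*-
<*----
------
------
step 22: ------
------
------
--**--
-*--*-
^-*-*-
**----
------
------
step 23: ------
------
------
--**--
-*--*-
*>*-*-
**----
------
------
step 24: ------
------
------
--**--
-*--*-
***-*-
*v----
------
------
step 25: ------
------
------
--**--
-*--*-
***-*-
*->---
------
------
step 26: ------
------
------
--**--
-*--*-
***-*-
*-*---
--v---
------
step 27: ------
------
------
--**--
-*--*-
***-*-
*-*---
-<*---
------
step 28: ------
------
------
--**--
-*--*-
***-*-
*^*---
-**---
------
step 29: ------
------
------
--**--
-*--*-
***-*-
**>---
-**---
------
step 30: ------
------
------
--**--
-*--*-
**^-*-
**----
-**---
------
step 31: ------
------
------
--**--
-*--*-
*<--*-
**----
-**---
------
step 32: ------
------
------
--**--
-*--*-
*---*-
*v----
-**---
------
step 33: ------
------
------
--**--
-*--*-
*---*-
*->---
-**---
------
step 34: ------
------
------
--**--
-*--*-
*---*-
*-*---
-*v---
------
step 35: ------
------
------
--**--
-*--*-
*---*-
*-*---
-*->--
------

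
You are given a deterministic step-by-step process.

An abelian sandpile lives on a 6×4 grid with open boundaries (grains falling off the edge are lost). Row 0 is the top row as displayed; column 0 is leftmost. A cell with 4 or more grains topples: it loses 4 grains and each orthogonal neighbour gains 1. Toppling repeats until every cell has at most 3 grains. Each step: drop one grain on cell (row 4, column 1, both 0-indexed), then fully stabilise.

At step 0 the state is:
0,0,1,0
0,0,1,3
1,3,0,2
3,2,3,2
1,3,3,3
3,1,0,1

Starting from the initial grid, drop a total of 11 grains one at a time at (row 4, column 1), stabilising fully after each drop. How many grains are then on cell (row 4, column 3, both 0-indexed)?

2

0) 0,0,1,0
0,0,1,3
1,3,0,2
3,2,3,2
1,3,3,3
3,1,0,1
1) 0,0,1,0
0,1,1,3
3,0,2,3
0,2,2,0
3,2,2,1
3,2,1,2
2) 0,0,1,0
0,1,1,3
3,0,2,3
0,2,2,0
3,3,2,1
3,2,1,2
3) 0,0,1,0
0,1,1,3
3,0,2,3
1,3,2,0
1,2,3,1
1,0,2,2
4) 0,0,1,0
0,1,1,3
3,0,2,3
1,3,2,0
1,3,3,1
1,0,2,2
5) 0,0,1,0
0,1,1,3
3,1,3,3
2,1,0,1
2,2,1,2
1,1,3,2
6) 0,0,1,0
0,1,1,3
3,1,3,3
2,1,0,1
2,3,1,2
1,1,3,2
7) 0,0,1,0
0,1,1,3
3,1,3,3
2,2,0,1
3,0,2,2
1,2,3,2
8) 0,0,1,0
0,1,1,3
3,1,3,3
2,2,0,1
3,1,2,2
1,2,3,2
9) 0,0,1,0
0,1,1,3
3,1,3,3
2,2,0,1
3,2,2,2
1,2,3,2
10) 0,0,1,0
0,1,1,3
3,1,3,3
2,2,0,1
3,3,2,2
1,2,3,2
11) 0,0,1,0
0,1,1,3
3,1,3,3
3,3,0,1
0,1,3,2
2,3,3,2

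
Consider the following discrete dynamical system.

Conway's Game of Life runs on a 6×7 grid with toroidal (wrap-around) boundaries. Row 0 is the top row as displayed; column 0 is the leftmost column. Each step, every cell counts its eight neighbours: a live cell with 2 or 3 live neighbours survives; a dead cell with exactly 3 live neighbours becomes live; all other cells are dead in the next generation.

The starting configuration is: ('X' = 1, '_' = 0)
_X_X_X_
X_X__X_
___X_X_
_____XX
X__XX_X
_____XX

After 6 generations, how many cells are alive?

[0] _X_X_X_
X_X__X_
___X_X_
_____XX
X__XX_X
_____XX
[1] XXX__X_
_XXX_X_
_____X_
X__X___
X___X__
__XX___
[2] X_____X
X__X_X_
_X_X__X
____X_X
_XX_X__
X_XXX_X
[3] __X____
_XX_XX_
__XX__X
_X__X__
_XX_X_X
__X_X_X
[4] __X_X__
_X__XX_
X______
_X__X__
_XX_X__
X_X____
[5] __X_XX_
_X_XXX_
XX__XX_
XXXX___
X_X____
__X____
[6] _XX__X_
XX_____
_____X_
___XX__
X______
__X____

10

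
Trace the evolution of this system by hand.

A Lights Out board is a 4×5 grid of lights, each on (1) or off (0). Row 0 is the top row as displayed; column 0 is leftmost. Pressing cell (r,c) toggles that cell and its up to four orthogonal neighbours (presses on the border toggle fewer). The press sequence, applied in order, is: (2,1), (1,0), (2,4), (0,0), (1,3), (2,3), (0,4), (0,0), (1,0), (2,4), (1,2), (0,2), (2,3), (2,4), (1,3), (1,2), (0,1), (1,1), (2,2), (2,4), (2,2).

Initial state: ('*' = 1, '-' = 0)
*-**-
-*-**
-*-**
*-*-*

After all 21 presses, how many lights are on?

15

gen 0: *-**-
-*-**
-*-**
*-*-*
gen 1: *-**-
---**
*-***
***-*
gen 2: --**-
**-**
--***
***-*
gen 3: --**-
**-*-
--*--
***--
gen 4: ****-
-*-*-
--*--
***--
gen 5: ***--
-**-*
--**-
***--
gen 6: ***--
-****
----*
****-
gen 7: *****
-***-
----*
****-
gen 8: --***
****-
----*
****-
gen 9: *-***
--**-
*---*
****-
gen 10: *-***
--***
*--*-
*****
gen 11: *--**
-*--*
*-**-
*****
gen 12: ***-*
-**-*
*-**-
*****
gen 13: ***-*
-****
*---*
***-*
gen 14: ***-*
-***-
*--*-
***--
gen 15: *****
-*--*
*----
***--
gen 16: **-**
--***
*-*--
***--
gen 17: --***
-****
*-*--
***--
gen 18: -****
*--**
***--
***--
gen 19: -****
*-***
*--*-
**---
gen 20: -****
*-**-
*---*
**--*
gen 21: -****
*--*-
*****
***-*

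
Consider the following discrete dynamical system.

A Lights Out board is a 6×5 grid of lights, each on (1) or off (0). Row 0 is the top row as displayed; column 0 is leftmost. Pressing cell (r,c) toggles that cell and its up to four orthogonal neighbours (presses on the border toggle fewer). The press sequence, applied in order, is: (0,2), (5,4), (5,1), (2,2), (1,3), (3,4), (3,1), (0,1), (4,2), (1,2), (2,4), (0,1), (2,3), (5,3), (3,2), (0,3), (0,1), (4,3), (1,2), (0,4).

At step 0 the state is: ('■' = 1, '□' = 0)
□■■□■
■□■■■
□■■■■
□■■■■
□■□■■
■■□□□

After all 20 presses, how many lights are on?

15

t=0: □■■□■
■□■■■
□■■■■
□■■■■
□■□■■
■■□□□
t=1: □□□■■
■□□■■
□■■■■
□■■■■
□■□■■
■■□□□
t=2: □□□■■
■□□■■
□■■■■
□■■■■
□■□■□
■■□■■
t=3: □□□■■
■□□■■
□■■■■
□■■■■
□□□■□
□□■■■
t=4: □□□■■
■□■■■
□□□□■
□■□■■
□□□■□
□□■■■
t=5: □□□□■
■□□□□
□□□■■
□■□■■
□□□■□
□□■■■
t=6: □□□□■
■□□□□
□□□■□
□■□□□
□□□■■
□□■■■
t=7: □□□□■
■□□□□
□■□■□
■□■□□
□■□■■
□□■■■
t=8: ■■■□■
■■□□□
□■□■□
■□■□□
□■□■■
□□■■■
t=9: ■■■□■
■■□□□
□■□■□
■□□□□
□□■□■
□□□■■
t=10: ■■□□■
■□■■□
□■■■□
■□□□□
□□■□■
□□□■■
t=11: ■■□□■
■□■■■
□■■□■
■□□□■
□□■□■
□□□■■
t=12: □□■□■
■■■■■
□■■□■
■□□□■
□□■□■
□□□■■
t=13: □□■□■
■■■□■
□■□■□
■□□■■
□□■□■
□□□■■
t=14: □□■□■
■■■□■
□■□■□
■□□■■
□□■■■
□□■□□
t=15: □□■□■
■■■□■
□■■■□
■■■□■
□□□■■
□□■□□
t=16: □□□■□
■■■■■
□■■■□
■■■□■
□□□■■
□□■□□
t=17: ■■■■□
■□■■■
□■■■□
■■■□■
□□□■■
□□■□□
t=18: ■■■■□
■□■■■
□■■■□
■■■■■
□□■□□
□□■■□
t=19: ■■□■□
■■□□■
□■□■□
■■■■■
□□■□□
□□■■□
t=20: ■■□□■
■■□□□
□■□■□
■■■■■
□□■□□
□□■■□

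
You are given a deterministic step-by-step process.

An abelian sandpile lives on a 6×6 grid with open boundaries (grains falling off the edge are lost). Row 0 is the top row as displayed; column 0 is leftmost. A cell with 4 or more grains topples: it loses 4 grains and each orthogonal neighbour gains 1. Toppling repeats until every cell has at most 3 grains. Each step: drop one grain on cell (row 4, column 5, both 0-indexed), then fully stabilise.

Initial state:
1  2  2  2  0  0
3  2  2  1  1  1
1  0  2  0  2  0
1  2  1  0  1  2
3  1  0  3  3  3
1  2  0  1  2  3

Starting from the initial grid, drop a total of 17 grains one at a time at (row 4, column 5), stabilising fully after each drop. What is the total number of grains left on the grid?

gen 0: 1  2  2  2  0  0
3  2  2  1  1  1
1  0  2  0  2  0
1  2  1  0  1  2
3  1  0  3  3  3
1  2  0  1  2  3
gen 1: 1  2  2  2  0  0
3  2  2  1  1  1
1  0  2  0  2  0
1  2  1  1  2  3
3  1  1  0  2  2
1  2  0  3  0  1
gen 2: 1  2  2  2  0  0
3  2  2  1  1  1
1  0  2  0  2  0
1  2  1  1  2  3
3  1  1  0  2  3
1  2  0  3  0  1
gen 3: 1  2  2  2  0  0
3  2  2  1  1  1
1  0  2  0  2  1
1  2  1  1  3  0
3  1  1  0  3  1
1  2  0  3  0  2
gen 4: 1  2  2  2  0  0
3  2  2  1  1  1
1  0  2  0  2  1
1  2  1  1  3  0
3  1  1  0  3  2
1  2  0  3  0  2
gen 5: 1  2  2  2  0  0
3  2  2  1  1  1
1  0  2  0  2  1
1  2  1  1  3  0
3  1  1  0  3  3
1  2  0  3  0  2
gen 6: 1  2  2  2  0  0
3  2  2  1  1  1
1  0  2  0  3  1
1  2  1  2  0  2
3  1  1  1  1  1
1  2  0  3  1  3
gen 7: 1  2  2  2  0  0
3  2  2  1  1  1
1  0  2  0  3  1
1  2  1  2  0  2
3  1  1  1  1  2
1  2  0  3  1  3
gen 8: 1  2  2  2  0  0
3  2  2  1  1  1
1  0  2  0  3  1
1  2  1  2  0  2
3  1  1  1  1  3
1  2  0  3  1  3
gen 9: 1  2  2  2  0  0
3  2  2  1  1  1
1  0  2  0  3  1
1  2  1  2  0  3
3  1  1  1  2  1
1  2  0  3  2  0
gen 10: 1  2  2  2  0  0
3  2  2  1  1  1
1  0  2  0  3  1
1  2  1  2  0  3
3  1  1  1  2  2
1  2  0  3  2  0
gen 11: 1  2  2  2  0  0
3  2  2  1  1  1
1  0  2  0  3  1
1  2  1  2  0  3
3  1  1  1  2  3
1  2  0  3  2  0
gen 12: 1  2  2  2  0  0
3  2  2  1  1  1
1  0  2  0  3  2
1  2  1  2  1  0
3  1  1  1  3  1
1  2  0  3  2  1
gen 13: 1  2  2  2  0  0
3  2  2  1  1  1
1  0  2  0  3  2
1  2  1  2  1  0
3  1  1  1  3  2
1  2  0  3  2  1
gen 14: 1  2  2  2  0  0
3  2  2  1  1  1
1  0  2  0  3  2
1  2  1  2  1  0
3  1  1  1  3  3
1  2  0  3  2  1
gen 15: 1  2  2  2  0  0
3  2  2  1  1  1
1  0  2  0  3  2
1  2  1  2  2  1
3  1  1  2  0  1
1  2  0  3  3  2
gen 16: 1  2  2  2  0  0
3  2  2  1  1  1
1  0  2  0  3  2
1  2  1  2  2  1
3  1  1  2  0  2
1  2  0  3  3  2
gen 17: 1  2  2  2  0  0
3  2  2  1  1  1
1  0  2  0  3  2
1  2  1  2  2  1
3  1  1  2  0  3
1  2  0  3  3  2

55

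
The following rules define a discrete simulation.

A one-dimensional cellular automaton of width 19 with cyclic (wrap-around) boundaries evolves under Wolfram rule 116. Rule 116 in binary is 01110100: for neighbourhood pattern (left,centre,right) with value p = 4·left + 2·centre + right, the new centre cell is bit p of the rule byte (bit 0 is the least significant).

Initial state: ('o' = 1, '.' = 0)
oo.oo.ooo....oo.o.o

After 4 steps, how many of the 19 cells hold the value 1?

gen 0: oo.oo.ooo....oo.o.o
gen 1: .oo.oo..oo....oooo.
gen 2: ..oo.oo..oo......oo
gen 3: o..oo.oo..oo......o
gen 4: oo..oo.oo..oo......

8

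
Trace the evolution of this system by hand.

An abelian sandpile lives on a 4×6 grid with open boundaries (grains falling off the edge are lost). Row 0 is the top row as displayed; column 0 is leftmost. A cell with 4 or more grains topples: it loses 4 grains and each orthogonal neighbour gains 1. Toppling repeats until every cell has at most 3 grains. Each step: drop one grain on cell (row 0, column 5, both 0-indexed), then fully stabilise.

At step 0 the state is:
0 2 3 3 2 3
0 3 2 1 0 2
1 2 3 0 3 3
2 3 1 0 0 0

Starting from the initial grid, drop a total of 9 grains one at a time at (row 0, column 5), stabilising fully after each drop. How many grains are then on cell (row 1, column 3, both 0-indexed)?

0) 0 2 3 3 2 3
0 3 2 1 0 2
1 2 3 0 3 3
2 3 1 0 0 0
1) 0 2 3 3 3 0
0 3 2 1 0 3
1 2 3 0 3 3
2 3 1 0 0 0
2) 0 2 3 3 3 1
0 3 2 1 0 3
1 2 3 0 3 3
2 3 1 0 0 0
3) 0 2 3 3 3 2
0 3 2 1 0 3
1 2 3 0 3 3
2 3 1 0 0 0
4) 0 2 3 3 3 3
0 3 2 1 0 3
1 2 3 0 3 3
2 3 1 0 0 0
5) 0 3 0 1 1 2
0 3 3 2 3 1
1 2 3 1 0 1
2 3 1 0 1 1
6) 0 3 0 1 1 3
0 3 3 2 3 1
1 2 3 1 0 1
2 3 1 0 1 1
7) 0 3 0 1 2 0
0 3 3 2 3 2
1 2 3 1 0 1
2 3 1 0 1 1
8) 0 3 0 1 2 1
0 3 3 2 3 2
1 2 3 1 0 1
2 3 1 0 1 1
9) 0 3 0 1 2 2
0 3 3 2 3 2
1 2 3 1 0 1
2 3 1 0 1 1

2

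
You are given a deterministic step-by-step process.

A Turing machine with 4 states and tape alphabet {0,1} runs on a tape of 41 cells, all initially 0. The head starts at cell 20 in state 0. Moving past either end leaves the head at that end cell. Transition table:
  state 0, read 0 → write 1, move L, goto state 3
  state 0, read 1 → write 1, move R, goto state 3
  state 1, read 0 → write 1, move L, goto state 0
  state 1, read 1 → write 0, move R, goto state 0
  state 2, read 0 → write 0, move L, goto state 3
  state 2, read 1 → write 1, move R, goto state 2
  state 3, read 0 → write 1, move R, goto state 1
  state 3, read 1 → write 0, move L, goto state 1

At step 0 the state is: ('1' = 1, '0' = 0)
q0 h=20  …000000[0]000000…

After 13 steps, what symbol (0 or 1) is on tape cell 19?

[0] q0 h=20  …000000[0]000000…
[1] q3 h=19  …000000[0]100000…
[2] q1 h=20  …000001[1]000000…
[3] q0 h=21  …000010[0]000000…
[4] q3 h=20  …000001[0]100000…
[5] q1 h=21  …000011[1]000000…
[6] q0 h=22  …000110[0]000000…
[7] q3 h=21  …000011[0]100000…
[8] q1 h=22  …000111[1]000000…
[9] q0 h=23  …001110[0]000000…
[10] q3 h=22  …000111[0]100000…
[11] q1 h=23  …001111[1]000000…
[12] q0 h=24  …011110[0]000000…
[13] q3 h=23  …001111[0]100000…

1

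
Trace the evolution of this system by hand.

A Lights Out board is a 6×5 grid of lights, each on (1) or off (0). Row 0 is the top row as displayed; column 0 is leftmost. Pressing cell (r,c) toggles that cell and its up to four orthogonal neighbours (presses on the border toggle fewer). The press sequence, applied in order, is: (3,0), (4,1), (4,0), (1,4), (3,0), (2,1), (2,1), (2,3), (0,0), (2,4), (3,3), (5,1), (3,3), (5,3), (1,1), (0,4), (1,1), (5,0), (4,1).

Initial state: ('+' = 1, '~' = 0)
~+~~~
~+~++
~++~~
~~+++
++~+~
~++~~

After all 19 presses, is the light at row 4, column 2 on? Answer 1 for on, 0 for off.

0

gen 0: ~+~~~
~+~++
~++~~
~~+++
++~+~
~++~~
gen 1: ~+~~~
~+~++
+++~~
+++++
~+~+~
~++~~
gen 2: ~+~~~
~+~++
+++~~
+~+++
+~++~
~~+~~
gen 3: ~+~~~
~+~++
+++~~
~~+++
~+++~
+~+~~
gen 4: ~+~~+
~+~~~
+++~+
~~+++
~+++~
+~+~~
gen 5: ~+~~+
~+~~~
~++~+
+++++
++++~
+~+~~
gen 6: ~+~~+
~~~~~
+~~~+
+~+++
++++~
+~+~~
gen 7: ~+~~+
~+~~~
~++~+
+++++
++++~
+~+~~
gen 8: ~+~~+
~+~+~
~+~+~
+++~+
++++~
+~+~~
gen 9: +~~~+
++~+~
~+~+~
+++~+
++++~
+~+~~
gen 10: +~~~+
++~++
~+~~+
+++~~
++++~
+~+~~
gen 11: +~~~+
++~++
~+~++
++~++
+++~~
+~+~~
gen 12: +~~~+
++~++
~+~++
++~++
+~+~~
~+~~~
gen 13: +~~~+
++~++
~+~~+
+++~~
+~++~
~+~~~
gen 14: +~~~+
++~++
~+~~+
+++~~
+~+~~
~++++
gen 15: ++~~+
~~+++
~~~~+
+++~~
+~+~~
~++++
gen 16: ++~+~
~~++~
~~~~+
+++~~
+~+~~
~++++
gen 17: +~~+~
++~+~
~+~~+
+++~~
+~+~~
~++++
gen 18: +~~+~
++~+~
~+~~+
+++~~
~~+~~
+~+++
gen 19: +~~+~
++~+~
~+~~+
+~+~~
++~~~
+++++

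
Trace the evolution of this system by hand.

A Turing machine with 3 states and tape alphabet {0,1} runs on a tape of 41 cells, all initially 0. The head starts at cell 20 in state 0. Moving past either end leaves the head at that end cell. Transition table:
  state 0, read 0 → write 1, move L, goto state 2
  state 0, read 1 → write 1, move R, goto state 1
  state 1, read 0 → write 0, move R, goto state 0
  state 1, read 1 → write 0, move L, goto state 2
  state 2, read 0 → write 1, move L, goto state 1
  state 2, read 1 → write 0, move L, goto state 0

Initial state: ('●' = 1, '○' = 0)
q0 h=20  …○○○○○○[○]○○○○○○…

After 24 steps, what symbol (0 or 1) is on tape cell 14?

0

gen 0: q0 h=20  …○○○○○○[○]○○○○○○…
gen 1: q2 h=19  …○○○○○○[○]●○○○○○…
gen 2: q1 h=18  …○○○○○○[○]●●○○○○…
gen 3: q0 h=19  …○○○○○○[●]●○○○○○…
gen 4: q1 h=20  …○○○○○●[●]○○○○○○…
gen 5: q2 h=19  …○○○○○○[●]○○○○○○…
gen 6: q0 h=18  …○○○○○○[○]○○○○○○…
gen 7: q2 h=17  …○○○○○○[○]●○○○○○…
gen 8: q1 h=16  …○○○○○○[○]●●○○○○…
gen 9: q0 h=17  …○○○○○○[●]●○○○○○…
gen 10: q1 h=18  …○○○○○●[●]○○○○○○…
gen 11: q2 h=17  …○○○○○○[●]○○○○○○…
gen 12: q0 h=16  …○○○○○○[○]○○○○○○…
gen 13: q2 h=15  …○○○○○○[○]●○○○○○…
gen 14: q1 h=14  …○○○○○○[○]●●○○○○…
gen 15: q0 h=15  …○○○○○○[●]●○○○○○…
gen 16: q1 h=16  …○○○○○●[●]○○○○○○…
gen 17: q2 h=15  …○○○○○○[●]○○○○○○…
gen 18: q0 h=14  …○○○○○○[○]○○○○○○…
gen 19: q2 h=13  …○○○○○○[○]●○○○○○…
gen 20: q1 h=12  …○○○○○○[○]●●○○○○…
gen 21: q0 h=13  …○○○○○○[●]●○○○○○…
gen 22: q1 h=14  …○○○○○●[●]○○○○○○…
gen 23: q2 h=13  …○○○○○○[●]○○○○○○…
gen 24: q0 h=12  …○○○○○○[○]○○○○○○…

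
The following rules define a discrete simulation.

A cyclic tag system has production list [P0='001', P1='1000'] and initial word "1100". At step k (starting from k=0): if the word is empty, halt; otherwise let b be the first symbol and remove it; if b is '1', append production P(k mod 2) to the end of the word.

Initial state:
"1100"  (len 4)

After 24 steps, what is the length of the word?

4

[0] "1100"  (len 4)
[1] "100001"  (len 6)
[2] "000011000"  (len 9)
[3] "00011000"  (len 8)
[4] "0011000"  (len 7)
[5] "011000"  (len 6)
[6] "11000"  (len 5)
[7] "1000001"  (len 7)
[8] "0000011000"  (len 10)
[9] "000011000"  (len 9)
[10] "00011000"  (len 8)
[11] "0011000"  (len 7)
[12] "011000"  (len 6)
[13] "11000"  (len 5)
[14] "10001000"  (len 8)
[15] "0001000001"  (len 10)
[16] "001000001"  (len 9)
[17] "01000001"  (len 8)
[18] "1000001"  (len 7)
[19] "000001001"  (len 9)
[20] "00001001"  (len 8)
[21] "0001001"  (len 7)
[22] "001001"  (len 6)
[23] "01001"  (len 5)
[24] "1001"  (len 4)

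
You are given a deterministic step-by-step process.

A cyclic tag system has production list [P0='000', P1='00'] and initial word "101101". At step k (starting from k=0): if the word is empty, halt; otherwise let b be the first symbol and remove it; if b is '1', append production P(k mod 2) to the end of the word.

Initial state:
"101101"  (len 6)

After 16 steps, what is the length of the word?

k=0  "101101"  (len 6)
k=1  "01101000"  (len 8)
k=2  "1101000"  (len 7)
k=3  "101000000"  (len 9)
k=4  "0100000000"  (len 10)
k=5  "100000000"  (len 9)
k=6  "0000000000"  (len 10)
k=7  "000000000"  (len 9)
k=8  "00000000"  (len 8)
k=9  "0000000"  (len 7)
k=10  "000000"  (len 6)
k=11  "00000"  (len 5)
k=12  "0000"  (len 4)
k=13  "000"  (len 3)
k=14  "00"  (len 2)
k=15  "0"  (len 1)
k=16  (halted — word empty)

0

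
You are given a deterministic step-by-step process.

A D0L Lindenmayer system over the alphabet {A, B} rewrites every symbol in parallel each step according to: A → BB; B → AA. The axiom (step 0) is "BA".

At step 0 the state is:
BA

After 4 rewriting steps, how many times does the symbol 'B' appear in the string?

16

t=0: BA
t=1: AABB
t=2: BBBBAAAA
t=3: AAAAAAAABBBBBBBB
t=4: BBBBBBBBBBBBBBBBAAAAAAAAAAAAAAAA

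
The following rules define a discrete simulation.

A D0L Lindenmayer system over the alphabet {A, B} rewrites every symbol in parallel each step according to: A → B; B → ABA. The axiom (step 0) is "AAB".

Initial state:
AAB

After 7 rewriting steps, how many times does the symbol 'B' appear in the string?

step 0: AAB
step 1: BBABA
step 2: ABAABABABAB
step 3: BABABBABABABABABABABA
step 4: ABABABABABAABABABABABABABABABABABABABABABAB
step 5: BABABABABABABABABABABBABABABABABABABABABABABABABABABABABABABABABABABABABABABABABABABA
step 6: ABABABABABABABABABABABABABABABABABABABABABAABABABABABABABA…ABABABABABABABABABABABABABABABABABABABABABABABABABABABABAB  (len 171)
step 7: BABABABABABABABABABABABABABABABABABABABABABABABABABABABABA…BABABABABABABABABABABABABABABABABABABABABABABABABABABABABA  (len 341)

171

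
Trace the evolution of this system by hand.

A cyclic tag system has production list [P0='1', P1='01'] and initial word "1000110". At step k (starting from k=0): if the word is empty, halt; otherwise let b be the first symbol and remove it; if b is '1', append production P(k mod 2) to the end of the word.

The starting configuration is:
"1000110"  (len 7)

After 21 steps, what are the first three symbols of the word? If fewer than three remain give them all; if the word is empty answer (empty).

step 0: "1000110"  (len 7)
step 1: "0001101"  (len 7)
step 2: "001101"  (len 6)
step 3: "01101"  (len 5)
step 4: "1101"  (len 4)
step 5: "1011"  (len 4)
step 6: "01101"  (len 5)
step 7: "1101"  (len 4)
step 8: "10101"  (len 5)
step 9: "01011"  (len 5)
step 10: "1011"  (len 4)
step 11: "0111"  (len 4)
step 12: "111"  (len 3)
step 13: "111"  (len 3)
step 14: "1101"  (len 4)
step 15: "1011"  (len 4)
step 16: "01101"  (len 5)
step 17: "1101"  (len 4)
step 18: "10101"  (len 5)
step 19: "01011"  (len 5)
step 20: "1011"  (len 4)
step 21: "0111"  (len 4)

011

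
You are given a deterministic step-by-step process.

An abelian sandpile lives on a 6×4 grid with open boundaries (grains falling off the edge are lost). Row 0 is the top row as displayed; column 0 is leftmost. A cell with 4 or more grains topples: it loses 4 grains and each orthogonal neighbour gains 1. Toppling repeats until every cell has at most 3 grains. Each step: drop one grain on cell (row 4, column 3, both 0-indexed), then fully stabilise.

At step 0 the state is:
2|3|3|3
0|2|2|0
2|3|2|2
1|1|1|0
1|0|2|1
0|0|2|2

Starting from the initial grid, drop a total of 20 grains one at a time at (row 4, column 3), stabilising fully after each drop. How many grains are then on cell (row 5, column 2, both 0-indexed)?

2

[0] 2|3|3|3
0|2|2|0
2|3|2|2
1|1|1|0
1|0|2|1
0|0|2|2
[1] 2|3|3|3
0|2|2|0
2|3|2|2
1|1|1|0
1|0|2|2
0|0|2|2
[2] 2|3|3|3
0|2|2|0
2|3|2|2
1|1|1|0
1|0|2|3
0|0|2|2
[3] 2|3|3|3
0|2|2|0
2|3|2|2
1|1|1|1
1|0|3|0
0|0|2|3
[4] 2|3|3|3
0|2|2|0
2|3|2|2
1|1|1|1
1|0|3|1
0|0|2|3
[5] 2|3|3|3
0|2|2|0
2|3|2|2
1|1|1|1
1|0|3|2
0|0|2|3
[6] 2|3|3|3
0|2|2|0
2|3|2|2
1|1|1|1
1|0|3|3
0|0|2|3
[7] 2|3|3|3
0|2|2|0
2|3|2|2
1|1|2|2
1|1|1|2
0|1|0|1
[8] 2|3|3|3
0|2|2|0
2|3|2|2
1|1|2|2
1|1|1|3
0|1|0|1
[9] 2|3|3|3
0|2|2|0
2|3|2|2
1|1|2|3
1|1|2|0
0|1|0|2
[10] 2|3|3|3
0|2|2|0
2|3|2|2
1|1|2|3
1|1|2|1
0|1|0|2
[11] 2|3|3|3
0|2|2|0
2|3|2|2
1|1|2|3
1|1|2|2
0|1|0|2
[12] 2|3|3|3
0|2|2|0
2|3|2|2
1|1|2|3
1|1|2|3
0|1|0|2
[13] 2|3|3|3
0|2|2|0
2|3|2|3
1|1|3|0
1|1|3|1
0|1|0|3
[14] 2|3|3|3
0|2|2|0
2|3|2|3
1|1|3|0
1|1|3|2
0|1|0|3
[15] 2|3|3|3
0|2|2|0
2|3|2|3
1|1|3|0
1|1|3|3
0|1|0|3
[16] 2|3|3|3
0|2|2|0
2|3|3|3
1|2|0|2
1|2|1|2
0|1|2|0
[17] 2|3|3|3
0|2|2|0
2|3|3|3
1|2|0|2
1|2|1|3
0|1|2|0
[18] 2|3|3|3
0|2|2|0
2|3|3|3
1|2|0|3
1|2|2|0
0|1|2|1
[19] 2|3|3|3
0|2|2|0
2|3|3|3
1|2|0|3
1|2|2|1
0|1|2|1
[20] 2|3|3|3
0|2|2|0
2|3|3|3
1|2|0|3
1|2|2|2
0|1|2|1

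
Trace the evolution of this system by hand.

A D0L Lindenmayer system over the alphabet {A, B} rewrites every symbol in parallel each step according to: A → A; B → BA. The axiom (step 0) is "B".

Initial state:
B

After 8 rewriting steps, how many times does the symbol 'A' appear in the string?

8

gen 0: B
gen 1: BA
gen 2: BAA
gen 3: BAAA
gen 4: BAAAA
gen 5: BAAAAA
gen 6: BAAAAAA
gen 7: BAAAAAAA
gen 8: BAAAAAAAA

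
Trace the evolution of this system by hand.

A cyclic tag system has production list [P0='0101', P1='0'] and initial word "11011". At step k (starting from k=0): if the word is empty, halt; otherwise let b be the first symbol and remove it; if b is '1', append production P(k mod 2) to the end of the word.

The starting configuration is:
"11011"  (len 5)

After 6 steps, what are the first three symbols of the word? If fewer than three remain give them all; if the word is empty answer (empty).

[0] "11011"  (len 5)
[1] "10110101"  (len 8)
[2] "01101010"  (len 8)
[3] "1101010"  (len 7)
[4] "1010100"  (len 7)
[5] "0101000101"  (len 10)
[6] "101000101"  (len 9)

101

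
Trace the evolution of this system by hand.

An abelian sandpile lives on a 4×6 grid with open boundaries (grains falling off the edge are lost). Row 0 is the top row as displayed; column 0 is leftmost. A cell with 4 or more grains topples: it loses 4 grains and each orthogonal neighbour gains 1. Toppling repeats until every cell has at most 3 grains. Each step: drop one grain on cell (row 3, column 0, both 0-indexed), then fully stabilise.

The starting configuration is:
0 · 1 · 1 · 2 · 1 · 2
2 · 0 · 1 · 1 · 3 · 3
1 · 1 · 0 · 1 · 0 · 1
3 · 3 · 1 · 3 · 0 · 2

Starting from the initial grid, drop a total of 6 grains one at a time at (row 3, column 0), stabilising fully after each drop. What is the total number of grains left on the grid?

34

step 0: 0 · 1 · 1 · 2 · 1 · 2
2 · 0 · 1 · 1 · 3 · 3
1 · 1 · 0 · 1 · 0 · 1
3 · 3 · 1 · 3 · 0 · 2
step 1: 0 · 1 · 1 · 2 · 1 · 2
2 · 0 · 1 · 1 · 3 · 3
2 · 2 · 0 · 1 · 0 · 1
1 · 0 · 2 · 3 · 0 · 2
step 2: 0 · 1 · 1 · 2 · 1 · 2
2 · 0 · 1 · 1 · 3 · 3
2 · 2 · 0 · 1 · 0 · 1
2 · 0 · 2 · 3 · 0 · 2
step 3: 0 · 1 · 1 · 2 · 1 · 2
2 · 0 · 1 · 1 · 3 · 3
2 · 2 · 0 · 1 · 0 · 1
3 · 0 · 2 · 3 · 0 · 2
step 4: 0 · 1 · 1 · 2 · 1 · 2
2 · 0 · 1 · 1 · 3 · 3
3 · 2 · 0 · 1 · 0 · 1
0 · 1 · 2 · 3 · 0 · 2
step 5: 0 · 1 · 1 · 2 · 1 · 2
2 · 0 · 1 · 1 · 3 · 3
3 · 2 · 0 · 1 · 0 · 1
1 · 1 · 2 · 3 · 0 · 2
step 6: 0 · 1 · 1 · 2 · 1 · 2
2 · 0 · 1 · 1 · 3 · 3
3 · 2 · 0 · 1 · 0 · 1
2 · 1 · 2 · 3 · 0 · 2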